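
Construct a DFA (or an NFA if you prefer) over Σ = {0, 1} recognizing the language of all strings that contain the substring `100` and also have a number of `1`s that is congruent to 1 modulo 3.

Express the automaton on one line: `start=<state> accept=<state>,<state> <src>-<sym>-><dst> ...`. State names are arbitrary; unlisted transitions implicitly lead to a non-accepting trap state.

Build one automaton per condition and run them in lockstep. One (4 states) tracks whether and how much of `100` has been seen; the other (3 states) tracks the count of `1`s modulo 3. Each combined state is a pair, one component from each; accept when both components accept.
A 10-state machine:
        0   1  
>  q0   q0  q1 
   q1   q2  q3 
   q2   q4  q3 
   q3   q5  q6 
 * q4   q4  q7 
   q5   q7  q6 
   q6   q8  q1 
   q7   q7  q9 
   q8   q9  q1 
   q9   q9  q4 
(> = start, * = accepting)

start=q0 accept=q4 q0-0->q0 q0-1->q1 q1-0->q2 q1-1->q3 q2-0->q4 q2-1->q3 q3-0->q5 q3-1->q6 q4-0->q4 q4-1->q7 q5-0->q7 q5-1->q6 q6-0->q8 q6-1->q1 q7-0->q7 q7-1->q9 q8-0->q9 q8-1->q1 q9-0->q9 q9-1->q4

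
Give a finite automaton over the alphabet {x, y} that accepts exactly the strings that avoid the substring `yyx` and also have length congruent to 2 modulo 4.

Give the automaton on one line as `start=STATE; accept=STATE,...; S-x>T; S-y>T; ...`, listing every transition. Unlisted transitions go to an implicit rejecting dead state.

start=q0; accept=q3,q4,q5; q0-x>q1; q0-y>q2; q1-x>q3; q1-y>q4; q2-x>q3; q2-y>q5; q3-x>q6; q3-y>q7; q4-x>q6; q4-y>q8; q5-x>q9; q5-y>q8; q6-x>q0; q6-y>q10; q7-x>q0; q7-y>q11; q8-x>q9; q8-y>q11; q9-x>q9; q9-y>q9; q10-x>q1; q10-y>q12; q11-x>q9; q11-y>q12; q12-x>q9; q12-y>q5

Handle the two conditions separately and then intersect. One (4 states) tracks partial matches of the forbidden pattern `yyx`; the other (4 states) tracks the input length modulo 4. Each combined state is a pair, one component from each; accept when both components accept. Minimizing collapses redundant product states.
A 13-state machine:
          x    y  
>  q0     q1   q2 
   q1     q3   q4 
   q2     q3   q5 
 * q3     q6   q7 
 * q4     q6   q8 
 * q5     q9   q8 
   q6     q0  q10 
   q7     q0  q11 
   q8     q9  q11 
   q9     q9   q9 
   q10    q1  q12 
   q11    q9  q12 
   q12    q9   q5 
(> = start, * = accepting)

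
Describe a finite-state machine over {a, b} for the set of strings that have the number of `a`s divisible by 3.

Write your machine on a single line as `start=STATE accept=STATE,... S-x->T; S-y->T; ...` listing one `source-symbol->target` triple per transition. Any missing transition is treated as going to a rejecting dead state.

The only thing that matters is how many `a`s have appeared, reduced mod 3. Use one state per residue: s0 for 0, …, s2 for 2. Reading `a` moves to the next residue; anything else stays put. s0 is accepting.
3 states suffice.
        a   b  
>* s0   s1  s0 
   s1   s2  s1 
   s2   s0  s2 
(> = start, * = accepting)

start=s0; accept=s0; s0-a->s1; s0-b->s0; s1-a->s2; s1-b->s1; s2-a->s0; s2-b->s2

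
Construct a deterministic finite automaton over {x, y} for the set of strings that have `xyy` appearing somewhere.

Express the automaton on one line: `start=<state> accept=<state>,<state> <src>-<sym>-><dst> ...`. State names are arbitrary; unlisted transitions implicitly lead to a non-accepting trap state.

Track how much of `xyy` has been matched so far: state q0 is no progress, q3 is the absorbing accept state reached once `xyy` has occurred. Intermediate states record partial matches; on a mismatch, fall back to the longest reusable overlap.
A 4-state machine:
        x   y  
>  q0   q1  q0 
   q1   q1  q2 
   q2   q1  q3 
 * q3   q3  q3 
(> = start, * = accepting)

start=q0 accept=q3 q0-x->q1 q0-y->q0 q1-x->q1 q1-y->q2 q2-x->q1 q2-y->q3 q3-x->q3 q3-y->q3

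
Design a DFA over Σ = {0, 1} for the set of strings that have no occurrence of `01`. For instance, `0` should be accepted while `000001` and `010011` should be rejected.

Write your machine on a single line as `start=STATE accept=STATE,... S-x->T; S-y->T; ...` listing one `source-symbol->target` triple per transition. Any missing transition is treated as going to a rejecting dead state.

start=S0; accept=S0,S1; S0-0->S1; S0-1->S0; S1-0->S1; S1-1->S2; S2-0->S2; S2-1->S2

This is the complement of 'contains `01`'. Use the same substring-matching states — S0 through S2 holding how much of `01` has just been matched — but flip the accepting set: everything except the trap S2 accepts.
A 3-state machine:
        0   1  
>* S0   S1  S0 
 * S1   S1  S2 
   S2   S2  S2 
(> = start, * = accepting)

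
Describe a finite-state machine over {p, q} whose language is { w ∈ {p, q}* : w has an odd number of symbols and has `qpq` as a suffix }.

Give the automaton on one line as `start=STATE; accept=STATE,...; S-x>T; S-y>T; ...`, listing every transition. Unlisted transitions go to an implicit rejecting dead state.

start=s0; accept=s6; s0-p>s1; s0-q>s2; s1-p>s0; s1-q>s3; s2-p>s4; s2-q>s3; s3-p>s5; s3-q>s2; s4-p>s1; s4-q>s6; s5-p>s0; s5-q>s7; s6-p>s4; s6-q>s3; s7-p>s5; s7-q>s2

Run two small machines in parallel and take their product. The first has 2 states tracking the input length modulo 2; the second has 4 states tracking how much of the suffix `qpq` has currently been matched. A product state is a pair (one from each), accepting exactly when both do.
8 states suffice.
        p   q  
>  s0   s1  s2 
   s1   s0  s3 
   s2   s4  s3 
   s3   s5  s2 
   s4   s1  s6 
   s5   s0  s7 
 * s6   s4  s3 
   s7   s5  s2 
(> = start, * = accepting)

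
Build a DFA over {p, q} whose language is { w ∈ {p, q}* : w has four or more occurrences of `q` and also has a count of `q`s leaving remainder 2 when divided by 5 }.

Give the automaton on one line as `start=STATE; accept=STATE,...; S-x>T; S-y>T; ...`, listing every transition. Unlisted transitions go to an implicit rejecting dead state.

start=s0; accept=s7; s0-p>s0; s0-q>s1; s1-p>s1; s1-q>s2; s2-p>s2; s2-q>s3; s3-p>s3; s3-q>s4; s4-p>s4; s4-q>s5; s5-p>s5; s5-q>s6; s6-p>s6; s6-q>s7; s7-p>s7; s7-q>s3

Run two small machines in parallel and take their product. The first has 6 states tracking the count of `q`s, saturating at 5; the second has 5 states tracking the count of `q`s modulo 5. A product state is a pair (one from each), accepting exactly when both do. Minimizing collapses redundant product states.
With 8 states:
        p   q  
>  s0   s0  s1 
   s1   s1  s2 
   s2   s2  s3 
   s3   s3  s4 
   s4   s4  s5 
   s5   s5  s6 
   s6   s6  s7 
 * s7   s7  s3 
(> = start, * = accepting)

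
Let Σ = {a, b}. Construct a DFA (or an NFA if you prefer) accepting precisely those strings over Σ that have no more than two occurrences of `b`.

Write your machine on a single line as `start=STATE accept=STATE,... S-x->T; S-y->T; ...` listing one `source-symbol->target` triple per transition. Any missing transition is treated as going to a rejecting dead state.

Count `b`s, saturating at 3: states q0 through q2 mean 0 through 2 `b`s seen; q3 means more than 2. Each `b` increments (capped at q3); other symbols loop. Accept from {q0, q1, q2}.
With 4 states:
        a   b  
>* q0   q0  q1 
 * q1   q1  q2 
 * q2   q2  q3 
   q3   q3  q3 
(> = start, * = accepting)

start=q0; accept=q0,q1,q2; q0-a->q0; q0-b->q1; q1-a->q1; q1-b->q2; q2-a->q2; q2-b->q3; q3-a->q3; q3-b->q3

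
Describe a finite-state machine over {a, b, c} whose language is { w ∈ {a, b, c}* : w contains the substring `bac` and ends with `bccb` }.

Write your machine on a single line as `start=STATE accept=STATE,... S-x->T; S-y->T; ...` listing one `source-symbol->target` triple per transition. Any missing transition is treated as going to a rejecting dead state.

Build one automaton per condition and run them in lockstep. One (4 states) tracks whether and how much of `bac` has been seen; the other (5 states) tracks how much of the suffix `bccb` has currently been matched. Each combined state is a pair, one component from each; accept when both components accept. After merging equivalent states the machine shrinks.
An 8-state machine:
        a   b   c  
>  q0   q0  q1  q0 
   q1   q2  q1  q0 
   q2   q0  q1  q3 
   q3   q3  q4  q3 
   q4   q3  q4  q5 
   q5   q3  q4  q6 
   q6   q3  q7  q3 
 * q7   q3  q4  q5 
(> = start, * = accepting)

start=q0; accept=q7; q0-a->q0; q0-b->q1; q0-c->q0; q1-a->q2; q1-b->q1; q1-c->q0; q2-a->q0; q2-b->q1; q2-c->q3; q3-a->q3; q3-b->q4; q3-c->q3; q4-a->q3; q4-b->q4; q4-c->q5; q5-a->q3; q5-b->q4; q5-c->q6; q6-a->q3; q6-b->q7; q6-c->q3; q7-a->q3; q7-b->q4; q7-c->q5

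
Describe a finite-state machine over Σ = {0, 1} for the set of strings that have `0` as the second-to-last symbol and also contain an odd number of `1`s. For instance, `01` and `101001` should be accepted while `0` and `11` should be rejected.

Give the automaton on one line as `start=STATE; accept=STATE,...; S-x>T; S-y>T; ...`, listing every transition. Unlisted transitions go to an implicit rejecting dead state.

start=q0; accept=q4,q7; q0-0>q1; q0-1>q2; q1-0>q3; q1-1>q4; q2-0>q5; q2-1>q6; q3-0>q3; q3-1>q4; q4-0>q5; q4-1>q6; q5-0>q7; q5-1>q8; q6-0>q9; q6-1>q10; q7-0>q7; q7-1>q8; q8-0>q9; q8-1>q10; q9-0>q3; q9-1>q4; q10-0>q5; q10-1>q6

Run two small machines in parallel and take their product. The first has 7 states tracking the last 2 symbols read; the second has 2 states tracking the count of `1`s modulo 2. A product state is a pair (one from each), accepting exactly when both do.
An 11-state machine:
          0    1  
>  q0     q1   q2 
   q1     q3   q4 
   q2     q5   q6 
   q3     q3   q4 
 * q4     q5   q6 
   q5     q7   q8 
   q6     q9  q10 
 * q7     q7   q8 
   q8     q9  q10 
   q9     q3   q4 
   q10    q5   q6 
(> = start, * = accepting)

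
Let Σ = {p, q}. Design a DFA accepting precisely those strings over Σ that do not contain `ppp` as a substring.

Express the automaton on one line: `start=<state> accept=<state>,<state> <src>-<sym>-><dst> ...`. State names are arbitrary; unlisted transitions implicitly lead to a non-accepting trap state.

This is the complement of 'contains `ppp`'. Use the same substring-matching states — s0 through s3 holding how much of `ppp` has just been matched — but flip the accepting set: everything except the trap s3 accepts.
A 4-state machine:
        p   q  
>* s0   s1  s0 
 * s1   s2  s0 
 * s2   s3  s0 
   s3   s3  s3 
(> = start, * = accepting)

start=s0 accept=s0,s1,s2 s0-p->s1 s0-q->s0 s1-p->s2 s1-q->s0 s2-p->s3 s2-q->s0 s3-p->s3 s3-q->s3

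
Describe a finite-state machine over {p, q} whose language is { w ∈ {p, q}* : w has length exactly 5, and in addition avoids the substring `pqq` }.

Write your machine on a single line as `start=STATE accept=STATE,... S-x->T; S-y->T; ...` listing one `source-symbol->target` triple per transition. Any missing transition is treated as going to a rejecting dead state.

start=S0; accept=S12; S0-p->S1; S0-q->S2; S1-p->S3; S1-q->S4; S2-p->S3; S2-q->S5; S3-p->S6; S3-q->S7; S4-p->S6; S4-q->S8; S5-p->S6; S5-q->S9; S6-p->S10; S6-q->S11; S7-p->S10; S7-q->S8; S8-p->S8; S8-q->S8; S9-p->S10; S9-q->S10; S10-p->S12; S10-q->S12; S11-p->S12; S11-q->S8; S12-p->S8; S12-q->S8

Run two small machines in parallel and take their product. One (7 states) tracks the input length, saturating at 6; the other (4 states) tracks partial matches of the forbidden pattern `pqq`. Each combined state is a pair, one component from each; accept when both components accept. After merging equivalent states the machine shrinks.
          p    q  
>  S0     S1   S2 
   S1     S3   S4 
   S2     S3   S5 
   S3     S6   S7 
   S4     S6   S8 
   S5     S6   S9 
   S6    S10  S11 
   S7    S10   S8 
   S8     S8   S8 
   S9    S10  S10 
   S10   S12  S12 
   S11   S12   S8 
 * S12    S8   S8 
(> = start, * = accepting)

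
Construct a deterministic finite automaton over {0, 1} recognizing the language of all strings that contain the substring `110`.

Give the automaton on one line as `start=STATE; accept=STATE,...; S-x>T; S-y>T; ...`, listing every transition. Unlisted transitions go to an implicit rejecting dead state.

start=q0; accept=q3; q0-0>q0; q0-1>q1; q1-0>q0; q1-1>q2; q2-0>q3; q2-1>q2; q3-0>q3; q3-1>q3

Track how much of `110` has been matched so far: state q0 is no progress, q3 is the absorbing accept state reached once `110` has occurred. Intermediate states record partial matches; on a mismatch, fall back to the longest reusable overlap.
With 4 states:
        0   1  
>  q0   q0  q1 
   q1   q0  q2 
   q2   q3  q2 
 * q3   q3  q3 
(> = start, * = accepting)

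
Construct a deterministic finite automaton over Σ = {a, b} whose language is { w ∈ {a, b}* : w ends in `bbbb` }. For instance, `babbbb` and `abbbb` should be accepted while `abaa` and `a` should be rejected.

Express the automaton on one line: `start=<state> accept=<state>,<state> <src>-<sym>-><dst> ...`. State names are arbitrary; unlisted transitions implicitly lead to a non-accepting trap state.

start=q0 accept=q4 q0-a->q0 q0-b->q1 q1-a->q0 q1-b->q2 q2-a->q0 q2-b->q3 q3-a->q0 q3-b->q4 q4-a->q0 q4-b->q4

Let each state record the length of the longest suffix of the input read so far that is also a prefix of `bbbb`. q1 means the last symbol is `b`; q2 means the last 2 symbols are `bb`; q3 means the last 3 symbols are `bbb`; q4 means the last 4 symbols are `bbbb`. Accept only at q4, where the string currently ends in `bbbb`.
With 5 states:
        a   b  
>  q0   q0  q1 
   q1   q0  q2 
   q2   q0  q3 
   q3   q0  q4 
 * q4   q0  q4 
(> = start, * = accepting)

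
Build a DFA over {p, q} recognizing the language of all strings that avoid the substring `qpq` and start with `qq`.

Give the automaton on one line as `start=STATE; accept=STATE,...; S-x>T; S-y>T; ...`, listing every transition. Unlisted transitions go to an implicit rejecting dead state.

start=s0; accept=s3,s4,s5; s0-p>s1; s0-q>s2; s1-p>s1; s1-q>s1; s2-p>s1; s2-q>s3; s3-p>s4; s3-q>s3; s4-p>s5; s4-q>s1; s5-p>s5; s5-q>s3

Build one automaton per condition and run them in lockstep. One (4 states) tracks partial matches of the forbidden pattern `qpq`; the other (4 states) tracks whether the input so far still matches the prefix `qq`. Each combined state is a pair, one component from each; accept when both components accept. After merging equivalent states the machine shrinks.
6 states suffice.
        p   q  
>  s0   s1  s2 
   s1   s1  s1 
   s2   s1  s3 
 * s3   s4  s3 
 * s4   s5  s1 
 * s5   s5  s3 
(> = start, * = accepting)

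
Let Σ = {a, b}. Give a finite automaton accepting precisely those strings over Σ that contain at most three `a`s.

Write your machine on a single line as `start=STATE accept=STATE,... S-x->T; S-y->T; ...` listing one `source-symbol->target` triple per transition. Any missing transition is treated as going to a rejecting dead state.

start=q0; accept=q0,q1,q2,q3; q0-a->q1; q0-b->q0; q1-a->q2; q1-b->q1; q2-a->q3; q2-b->q2; q3-a->q4; q3-b->q3; q4-a->q4; q4-b->q4

Count `a`s, saturating at 4: states q0 through q3 mean 0 through 3 `a`s seen; q4 means more than 3. Each `a` increments (capped at q4); other symbols loop. Accept from {q0, q1, q2, q3}.
5 states suffice.
        a   b  
>* q0   q1  q0 
 * q1   q2  q1 
 * q2   q3  q2 
 * q3   q4  q3 
   q4   q4  q4 
(> = start, * = accepting)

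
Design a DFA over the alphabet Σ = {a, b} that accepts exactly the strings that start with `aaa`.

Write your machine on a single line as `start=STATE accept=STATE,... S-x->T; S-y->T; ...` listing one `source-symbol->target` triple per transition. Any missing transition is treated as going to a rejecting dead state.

start=s0; accept=s3; s0-a->s1; s0-b->s4; s1-a->s2; s1-b->s4; s2-a->s3; s2-b->s4; s3-a->s3; s3-b->s3; s4-a->s4; s4-b->s4

Check the first 3 symbols one by one: s0 through s2 record how many have matched `aaa` so far; any wrong symbol goes to the dead state s4. After all 3 match we enter the accepting sink s3.
With 5 states:
        a   b  
>  s0   s1  s4 
   s1   s2  s4 
   s2   s3  s4 
 * s3   s3  s3 
   s4   s4  s4 
(> = start, * = accepting)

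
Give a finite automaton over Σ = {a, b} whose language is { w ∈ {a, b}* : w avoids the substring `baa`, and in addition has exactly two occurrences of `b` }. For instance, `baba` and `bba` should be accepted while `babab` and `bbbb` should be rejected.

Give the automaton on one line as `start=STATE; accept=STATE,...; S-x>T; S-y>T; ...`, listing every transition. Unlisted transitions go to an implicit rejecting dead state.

Handle the two conditions separately and then intersect. One (4 states) tracks partial matches of the forbidden pattern `baa`; the other (4 states) tracks the count of `b`s, saturating at 3. Each combined state is a pair, one component from each; accept when both components accept.
10 states suffice.
        a   b  
>  q0   q0  q1 
   q1   q2  q3 
   q2   q4  q3 
 * q3   q5  q6 
   q4   q4  q7 
 * q5   q7  q6 
   q6   q8  q6 
   q7   q7  q9 
   q8   q9  q6 
   q9   q9  q9 
(> = start, * = accepting)

start=q0; accept=q3,q5; q0-a>q0; q0-b>q1; q1-a>q2; q1-b>q3; q2-a>q4; q2-b>q3; q3-a>q5; q3-b>q6; q4-a>q4; q4-b>q7; q5-a>q7; q5-b>q6; q6-a>q8; q6-b>q6; q7-a>q7; q7-b>q9; q8-a>q9; q8-b>q6; q9-a>q9; q9-b>q9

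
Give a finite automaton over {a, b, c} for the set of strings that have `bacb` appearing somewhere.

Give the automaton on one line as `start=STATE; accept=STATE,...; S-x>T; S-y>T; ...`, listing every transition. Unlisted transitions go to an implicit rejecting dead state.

States q0..q3 record the length of the longest prefix of `bacb` that matches the current input suffix. Reaching q4 means `bacb` has been seen, and we stay there forever. Accept from q4.
With 5 states:
        a   b   c  
>  q0   q0  q1  q0 
   q1   q2  q1  q0 
   q2   q0  q1  q3 
   q3   q0  q4  q0 
 * q4   q4  q4  q4 
(> = start, * = accepting)

start=q0; accept=q4; q0-a>q0; q0-b>q1; q0-c>q0; q1-a>q2; q1-b>q1; q1-c>q0; q2-a>q0; q2-b>q1; q2-c>q3; q3-a>q0; q3-b>q4; q3-c>q0; q4-a>q4; q4-b>q4; q4-c>q4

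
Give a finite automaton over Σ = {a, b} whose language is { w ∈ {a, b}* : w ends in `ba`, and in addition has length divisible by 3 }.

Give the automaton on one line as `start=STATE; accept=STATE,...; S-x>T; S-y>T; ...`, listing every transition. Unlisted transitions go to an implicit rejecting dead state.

start=s0; accept=s4; s0-a>s1; s0-b>s1; s1-a>s2; s1-b>s3; s2-a>s0; s2-b>s0; s3-a>s4; s3-b>s0; s4-a>s1; s4-b>s1

Build one automaton per condition and run them in lockstep. One (3 states) tracks how much of the suffix `ba` has currently been matched; the other (3 states) tracks the input length modulo 3. Each combined state is a pair, one component from each; accept when both components accept. After merging equivalent states the machine shrinks.
With 5 states:
        a   b  
>  s0   s1  s1 
   s1   s2  s3 
   s2   s0  s0 
   s3   s4  s0 
 * s4   s1  s1 
(> = start, * = accepting)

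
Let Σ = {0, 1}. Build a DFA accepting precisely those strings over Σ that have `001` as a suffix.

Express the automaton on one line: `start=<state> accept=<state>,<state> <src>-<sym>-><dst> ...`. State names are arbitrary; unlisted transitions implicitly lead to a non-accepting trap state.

start=q0 accept=q3 q0-0->q1 q0-1->q0 q1-0->q2 q1-1->q0 q2-0->q2 q2-1->q3 q3-0->q1 q3-1->q0

Let each state record the length of the longest suffix of the input read so far that is also a prefix of `001`. q1 means the last symbol is `0`; q2 means the last 2 symbols are `00`; q3 means the last 3 symbols are `001`. Accept only at q3, where the string currently ends in `001`.
A 4-state machine:
        0   1  
>  q0   q1  q0 
   q1   q2  q0 
   q2   q2  q3 
 * q3   q1  q0 
(> = start, * = accepting)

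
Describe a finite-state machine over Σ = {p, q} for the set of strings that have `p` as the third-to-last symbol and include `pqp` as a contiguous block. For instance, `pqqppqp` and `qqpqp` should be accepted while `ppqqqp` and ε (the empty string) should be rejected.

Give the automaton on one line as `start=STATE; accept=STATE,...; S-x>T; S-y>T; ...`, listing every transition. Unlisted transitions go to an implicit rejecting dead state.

Build one automaton per condition and run them in lockstep. One (15 states) tracks the last 3 symbols read; the other (4 states) tracks whether and how much of `pqp` has been seen. Each combined state is a pair, one component from each; accept when both components accept.
With 22 states:
          p    q  
>  S0     S1   S2 
   S1     S3   S4 
   S2     S5   S6 
   S3     S7   S8 
   S4     S9  S10 
   S5    S11  S12 
   S6    S13  S14 
   S7     S7   S8 
   S8     S9  S10 
 * S9    S15  S16 
   S10   S13  S14 
   S11    S7   S8 
   S12    S9  S10 
   S13   S11  S12 
   S14   S13  S14 
   S15   S17  S18 
   S16    S9  S19 
 * S17   S17  S18 
 * S18    S9  S19 
 * S19   S20  S21 
   S20   S15  S16 
   S21   S20  S21 
(> = start, * = accepting)

start=S0; accept=S9,S17,S18,S19; S0-p>S1; S0-q>S2; S1-p>S3; S1-q>S4; S2-p>S5; S2-q>S6; S3-p>S7; S3-q>S8; S4-p>S9; S4-q>S10; S5-p>S11; S5-q>S12; S6-p>S13; S6-q>S14; S7-p>S7; S7-q>S8; S8-p>S9; S8-q>S10; S9-p>S15; S9-q>S16; S10-p>S13; S10-q>S14; S11-p>S7; S11-q>S8; S12-p>S9; S12-q>S10; S13-p>S11; S13-q>S12; S14-p>S13; S14-q>S14; S15-p>S17; S15-q>S18; S16-p>S9; S16-q>S19; S17-p>S17; S17-q>S18; S18-p>S9; S18-q>S19; S19-p>S20; S19-q>S21; S20-p>S15; S20-q>S16; S21-p>S20; S21-q>S21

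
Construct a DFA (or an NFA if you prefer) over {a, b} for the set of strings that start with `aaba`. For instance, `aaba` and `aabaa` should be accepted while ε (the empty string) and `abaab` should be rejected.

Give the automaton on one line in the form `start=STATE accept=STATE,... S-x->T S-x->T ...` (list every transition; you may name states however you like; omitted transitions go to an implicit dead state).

start=q0 accept=q4 q0-a->q1 q0-b->q5 q1-a->q2 q1-b->q5 q2-a->q5 q2-b->q3 q3-a->q4 q3-b->q5 q4-a->q4 q4-b->q4 q5-a->q5 q5-b->q5

Walk along `aaba` while the input agrees: from q0 take `a` to q1, and so on. Any deviation drops to the rejecting sink q5. Once q4 is reached the prefix is confirmed and every continuation is accepted.
With 6 states:
        a   b  
>  q0   q1  q5 
   q1   q2  q5 
   q2   q5  q3 
   q3   q4  q5 
 * q4   q4  q4 
   q5   q5  q5 
(> = start, * = accepting)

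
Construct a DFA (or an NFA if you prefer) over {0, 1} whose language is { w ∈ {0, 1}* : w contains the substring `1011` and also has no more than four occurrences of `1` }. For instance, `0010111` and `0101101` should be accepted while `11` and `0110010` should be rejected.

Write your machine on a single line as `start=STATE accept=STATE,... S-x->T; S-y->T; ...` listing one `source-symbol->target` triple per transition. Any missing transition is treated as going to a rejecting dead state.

Handle the two conditions separately and then intersect. One (5 states) tracks whether and how much of `1011` has been seen; the other (6 states) tracks the count of `1`s, saturating at 5. Each combined state is a pair, one component from each; accept when both components accept. Equivalent product states are then merged.
An 11-state machine:
          0    1  
>  s0     s0   s1 
   s1     s2   s3 
   s2     s4   s5 
   s3     s6   s7 
   s4     s4   s3 
   s5     s6   s8 
   s6     s7   s9 
   s7     s7   s7 
 * s8     s8  s10 
   s9     s7  s10 
 * s10   s10   s7 
(> = start, * = accepting)

start=s0; accept=s8,s10; s0-0->s0; s0-1->s1; s1-0->s2; s1-1->s3; s2-0->s4; s2-1->s5; s3-0->s6; s3-1->s7; s4-0->s4; s4-1->s3; s5-0->s6; s5-1->s8; s6-0->s7; s6-1->s9; s7-0->s7; s7-1->s7; s8-0->s8; s8-1->s10; s9-0->s7; s9-1->s10; s10-0->s10; s10-1->s7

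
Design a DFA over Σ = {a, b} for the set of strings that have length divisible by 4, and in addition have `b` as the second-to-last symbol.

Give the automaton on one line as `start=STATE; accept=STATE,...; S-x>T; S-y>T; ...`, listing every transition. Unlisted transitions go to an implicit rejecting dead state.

start=q0; accept=q5; q0-a>q1; q0-b>q1; q1-a>q2; q1-b>q2; q2-a>q3; q2-b>q4; q3-a>q0; q3-b>q0; q4-a>q5; q4-b>q5; q5-a>q1; q5-b>q1

Handle the two conditions separately and then intersect. One (4 states) tracks the input length modulo 4; the other (7 states) tracks the last 2 symbols read. Each combined state is a pair, one component from each; accept when both components accept. After merging equivalent states the machine shrinks.
        a   b  
>  q0   q1  q1 
   q1   q2  q2 
   q2   q3  q4 
   q3   q0  q0 
   q4   q5  q5 
 * q5   q1  q1 
(> = start, * = accepting)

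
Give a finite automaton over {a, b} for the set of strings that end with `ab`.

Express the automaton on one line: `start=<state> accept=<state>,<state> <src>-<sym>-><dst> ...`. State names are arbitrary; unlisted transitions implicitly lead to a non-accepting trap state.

Remember how much of `ab` the current input suffix matches. State q0 means no match yet; q1 means the last symbol is `a`; q2 means the last 2 symbols are `ab`. Only q2 accepts. On a mismatch, fall back to the longest proper suffix that is still a prefix of `ab`.
With 3 states:
        a   b  
>  q0   q1  q0 
   q1   q1  q2 
 * q2   q1  q0 
(> = start, * = accepting)

start=q0 accept=q2 q0-a->q1 q0-b->q0 q1-a->q1 q1-b->q2 q2-a->q1 q2-b->q0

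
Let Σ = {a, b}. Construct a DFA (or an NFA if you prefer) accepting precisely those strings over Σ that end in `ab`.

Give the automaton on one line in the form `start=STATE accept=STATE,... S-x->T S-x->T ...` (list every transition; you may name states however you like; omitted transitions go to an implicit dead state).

start=q0 accept=q2 q0-a->q1 q0-b->q0 q1-a->q1 q1-b->q2 q2-a->q1 q2-b->q0

Remember how much of `ab` the current input suffix matches. State q0 means no match yet; q1 means the last symbol is `a`; q2 means the last 2 symbols are `ab`. Only q2 accepts. On a mismatch, fall back to the longest proper suffix that is still a prefix of `ab`.
With 3 states:
        a   b  
>  q0   q1  q0 
   q1   q1  q2 
 * q2   q1  q0 
(> = start, * = accepting)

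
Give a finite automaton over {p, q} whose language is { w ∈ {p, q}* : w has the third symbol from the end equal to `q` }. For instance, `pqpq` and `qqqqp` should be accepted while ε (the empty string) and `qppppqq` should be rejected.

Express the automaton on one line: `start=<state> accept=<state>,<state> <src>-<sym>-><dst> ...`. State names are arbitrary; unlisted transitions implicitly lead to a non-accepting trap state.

start=A accept=L,M,N,O A-p->B A-q->C B-p->D B-q->E C-p->F C-q->G D-p->H D-q->I E-p->J E-q->K F-p->L F-q->M G-p->N G-q->O H-p->H H-q->I I-p->J I-q->K J-p->L J-q->M K-p->N K-q->O L-p->H L-q->I M-p->J M-q->K N-p->L N-q->M O-p->N O-q->O

Because acceptance depends on a position counted from the end, the machine has to buffer the most recent 3 symbols. Make each state the string of the last up-to-3 symbols read; on input `x` shift the window left and append `x`. Accept when the buffered window has length 3 and begins with `q`.
With 15 states:
       p  q 
>  A   B  C 
   B   D  E 
   C   F  G 
   D   H  I 
   E   J  K 
   F   L  M 
   G   N  O 
   H   H  I 
   I   J  K 
   J   L  M 
   K   N  O 
 * L   H  I 
 * M   J  K 
 * N   L  M 
 * O   N  O 
(> = start, * = accepting)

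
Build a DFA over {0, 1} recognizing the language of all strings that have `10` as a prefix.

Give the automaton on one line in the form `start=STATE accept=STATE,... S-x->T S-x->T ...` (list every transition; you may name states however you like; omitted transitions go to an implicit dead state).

Check the first 2 symbols one by one: s0 through s1 record how many have matched `10` so far; any wrong symbol goes to the dead state s3. After all 2 match we enter the accepting sink s2.
        0   1  
>  s0   s3  s1 
   s1   s2  s3 
 * s2   s2  s2 
   s3   s3  s3 
(> = start, * = accepting)

start=s0 accept=s2 s0-0->s3 s0-1->s1 s1-0->s2 s1-1->s3 s2-0->s2 s2-1->s2 s3-0->s3 s3-1->s3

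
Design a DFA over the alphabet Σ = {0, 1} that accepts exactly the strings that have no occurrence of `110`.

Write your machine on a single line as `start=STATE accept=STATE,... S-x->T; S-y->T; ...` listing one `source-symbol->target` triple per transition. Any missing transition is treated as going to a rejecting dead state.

This is the complement of 'contains `110`'. Use the same substring-matching states — q0 through q3 holding how much of `110` has just been matched — but flip the accepting set: everything except the trap q3 accepts.
A 4-state machine:
        0   1  
>* q0   q0  q1 
 * q1   q0  q2 
 * q2   q3  q2 
   q3   q3  q3 
(> = start, * = accepting)

start=q0; accept=q0,q1,q2; q0-0->q0; q0-1->q1; q1-0->q0; q1-1->q2; q2-0->q3; q2-1->q2; q3-0->q3; q3-1->q3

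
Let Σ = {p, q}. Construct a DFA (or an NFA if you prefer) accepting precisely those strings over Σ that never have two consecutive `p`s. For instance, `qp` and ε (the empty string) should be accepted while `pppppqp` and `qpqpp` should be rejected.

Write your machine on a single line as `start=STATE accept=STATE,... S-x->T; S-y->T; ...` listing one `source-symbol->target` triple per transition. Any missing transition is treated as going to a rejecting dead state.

Track partial matches of the forbidden pattern `pp`. State C is a dead state reached once `pp` has occurred; every other state accepts. A means no part of `pp` is currently matched.
With 3 states:
       p  q 
>* A   B  A 
 * B   C  A 
   C   C  C 
(> = start, * = accepting)

start=A; accept=A,B; A-p->B; A-q->A; B-p->C; B-q->A; C-p->C; C-q->C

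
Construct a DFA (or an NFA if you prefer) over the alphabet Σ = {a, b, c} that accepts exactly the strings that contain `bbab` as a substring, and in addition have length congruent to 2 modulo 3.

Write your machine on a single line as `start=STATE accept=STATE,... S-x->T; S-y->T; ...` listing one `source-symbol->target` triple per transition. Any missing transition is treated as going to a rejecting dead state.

start=q0; accept=q13; q0-a->q1; q0-b->q2; q0-c->q1; q1-a->q3; q1-b->q4; q1-c->q3; q2-a->q3; q2-b->q5; q2-c->q3; q3-a->q0; q3-b->q6; q3-c->q0; q4-a->q0; q4-b->q7; q4-c->q0; q5-a->q8; q5-b->q7; q5-c->q0; q6-a->q1; q6-b->q9; q6-c->q1; q7-a->q10; q7-b->q9; q7-c->q1; q8-a->q1; q8-b->q11; q8-c->q1; q9-a->q12; q9-b->q5; q9-c->q3; q10-a->q3; q10-b->q13; q10-c->q3; q11-a->q13; q11-b->q13; q11-c->q13; q12-a->q0; q12-b->q14; q12-c->q0; q13-a->q14; q13-b->q14; q13-c->q14; q14-a->q11; q14-b->q11; q14-c->q11

Run two small machines in parallel and take their product. The first has 5 states tracking whether and how much of `bbab` has been seen; the second has 3 states tracking the input length modulo 3. A product state is a pair (one from each), accepting exactly when both do.
15 states suffice.
          a    b    c  
>  q0     q1   q2   q1 
   q1     q3   q4   q3 
   q2     q3   q5   q3 
   q3     q0   q6   q0 
   q4     q0   q7   q0 
   q5     q8   q7   q0 
   q6     q1   q9   q1 
   q7    q10   q9   q1 
   q8     q1  q11   q1 
   q9    q12   q5   q3 
   q10    q3  q13   q3 
   q11   q13  q13  q13 
   q12    q0  q14   q0 
 * q13   q14  q14  q14 
   q14   q11  q11  q11 
(> = start, * = accepting)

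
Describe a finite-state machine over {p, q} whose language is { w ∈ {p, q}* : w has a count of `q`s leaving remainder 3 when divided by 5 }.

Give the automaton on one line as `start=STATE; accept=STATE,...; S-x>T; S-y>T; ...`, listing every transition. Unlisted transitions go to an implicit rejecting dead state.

start=S0; accept=S3; S0-p>S0; S0-q>S1; S1-p>S1; S1-q>S2; S2-p>S2; S2-q>S3; S3-p>S3; S3-q>S4; S4-p>S4; S4-q>S0

Keep the running count of `q`s modulo 5: each `q` advances along the cycle S0 → S1 → S2 → S3 → S4 → S0 while other symbols loop. Accept at S3.
A 5-state machine:
        p   q  
>  S0   S0  S1 
   S1   S1  S2 
   S2   S2  S3 
 * S3   S3  S4 
   S4   S4  S0 
(> = start, * = accepting)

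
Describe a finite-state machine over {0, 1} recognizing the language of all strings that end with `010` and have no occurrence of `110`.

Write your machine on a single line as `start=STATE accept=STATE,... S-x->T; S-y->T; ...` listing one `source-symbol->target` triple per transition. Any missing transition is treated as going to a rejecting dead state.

Handle the two conditions separately and then intersect. One (4 states) tracks how much of the suffix `010` has currently been matched; the other (4 states) tracks partial matches of the forbidden pattern `110`. Each combined state is a pair, one component from each; accept when both components accept. Equivalent product states are then merged.
6 states suffice.
        0   1  
>  q0   q1  q2 
   q1   q1  q3 
   q2   q1  q4 
   q3   q5  q4 
   q4   q4  q4 
 * q5   q1  q3 
(> = start, * = accepting)

start=q0; accept=q5; q0-0->q1; q0-1->q2; q1-0->q1; q1-1->q3; q2-0->q1; q2-1->q4; q3-0->q5; q3-1->q4; q4-0->q4; q4-1->q4; q5-0->q1; q5-1->q3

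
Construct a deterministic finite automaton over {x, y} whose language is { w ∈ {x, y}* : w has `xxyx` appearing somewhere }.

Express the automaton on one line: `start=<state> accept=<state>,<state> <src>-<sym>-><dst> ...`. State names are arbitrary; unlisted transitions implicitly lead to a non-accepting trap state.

start=q0 accept=q4 q0-x->q1 q0-y->q0 q1-x->q2 q1-y->q0 q2-x->q2 q2-y->q3 q3-x->q4 q3-y->q0 q4-x->q4 q4-y->q4

Track how much of `xxyx` has been matched so far: state q0 is no progress, q4 is the absorbing accept state reached once `xxyx` has occurred. Intermediate states record partial matches; on a mismatch, fall back to the longest reusable overlap.
With 5 states:
        x   y  
>  q0   q1  q0 
   q1   q2  q0 
   q2   q2  q3 
   q3   q4  q0 
 * q4   q4  q4 
(> = start, * = accepting)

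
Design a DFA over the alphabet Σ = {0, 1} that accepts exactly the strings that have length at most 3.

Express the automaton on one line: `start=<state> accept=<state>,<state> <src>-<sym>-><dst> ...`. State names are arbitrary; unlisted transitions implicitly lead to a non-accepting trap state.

start=q0 accept=q0,q1,q2,q3 q0-0->q1 q0-1->q1 q1-0->q2 q1-1->q2 q2-0->q3 q2-1->q3 q3-0->q4 q3-1->q4 q4-0->q4 q4-1->q4

We only need to distinguish lengths 0, 1, …, 3, and '>3'. Chain q0 → q1 → q2 → q3 → q4 on every symbol, with q4 looping. Accepting states: {q0, q1, q2, q3}.
With 5 states:
        0   1  
>* q0   q1  q1 
 * q1   q2  q2 
 * q2   q3  q3 
 * q3   q4  q4 
   q4   q4  q4 
(> = start, * = accepting)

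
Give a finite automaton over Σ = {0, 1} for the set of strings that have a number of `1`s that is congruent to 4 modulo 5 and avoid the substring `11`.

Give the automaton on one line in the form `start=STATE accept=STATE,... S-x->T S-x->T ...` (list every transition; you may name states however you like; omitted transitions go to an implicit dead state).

start=A accept=I,J A-0->A A-1->B B-0->C B-1->D C-0->C C-1->E D-0->D D-1->D E-0->F E-1->D F-0->F F-1->G G-0->H G-1->D H-0->H H-1->I I-0->J I-1->D J-0->J J-1->K K-0->A K-1->D

Run two small machines in parallel and take their product. One (5 states) tracks the count of `1`s modulo 5; the other (3 states) tracks partial matches of the forbidden pattern `11`. Each combined state is a pair, one component from each; accept when both components accept. After merging equivalent states the machine shrinks.
An 11-state machine:
       0  1 
>  A   A  B 
   B   C  D 
   C   C  E 
   D   D  D 
   E   F  D 
   F   F  G 
   G   H  D 
   H   H  I 
 * I   J  D 
 * J   J  K 
   K   A  D 
(> = start, * = accepting)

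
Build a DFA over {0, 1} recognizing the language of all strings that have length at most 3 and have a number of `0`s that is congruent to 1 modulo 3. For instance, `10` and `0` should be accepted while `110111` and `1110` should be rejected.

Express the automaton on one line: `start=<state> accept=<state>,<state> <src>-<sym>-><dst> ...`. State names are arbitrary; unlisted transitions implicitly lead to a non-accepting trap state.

Build one automaton per condition and run them in lockstep. The first has 5 states tracking the input length, saturating at 4; the second has 3 states tracking the count of `0`s modulo 3. A product state is a pair (one from each), accepting exactly when both do.
          0    1  
>  s0     s1   s2 
 * s1     s3   s4 
   s2     s4   s5 
   s3     s6   s7 
 * s4     s7   s8 
   s5     s8   s6 
   s6     s9  s10 
   s7    s10  s11 
 * s8    s11   s9 
   s9    s11   s9 
   s10    s9  s10 
   s11   s10  s11 
(> = start, * = accepting)

start=s0 accept=s1,s4,s8 s0-0->s1 s0-1->s2 s1-0->s3 s1-1->s4 s2-0->s4 s2-1->s5 s3-0->s6 s3-1->s7 s4-0->s7 s4-1->s8 s5-0->s8 s5-1->s6 s6-0->s9 s6-1->s10 s7-0->s10 s7-1->s11 s8-0->s11 s8-1->s9 s9-0->s11 s9-1->s9 s10-0->s9 s10-1->s10 s11-0->s10 s11-1->s11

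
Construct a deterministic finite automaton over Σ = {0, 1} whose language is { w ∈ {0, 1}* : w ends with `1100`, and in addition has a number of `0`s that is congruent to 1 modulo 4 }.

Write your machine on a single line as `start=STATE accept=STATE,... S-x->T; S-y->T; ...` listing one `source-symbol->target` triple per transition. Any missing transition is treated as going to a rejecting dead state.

start=A; accept=H; A-0->B; A-1->A; B-0->C; B-1->B; C-0->D; C-1->C; D-0->A; D-1->E; E-0->A; E-1->F; F-0->G; F-1->F; G-0->H; G-1->A; H-0->C; H-1->B

Run two small machines in parallel and take their product. One (5 states) tracks how much of the suffix `1100` has currently been matched; the other (4 states) tracks the count of `0`s modulo 4. Each combined state is a pair, one component from each; accept when both components accept. Equivalent product states are then merged.
       0  1 
>  A   B  A 
   B   C  B 
   C   D  C 
   D   A  E 
   E   A  F 
   F   G  F 
   G   H  A 
 * H   C  B 
(> = start, * = accepting)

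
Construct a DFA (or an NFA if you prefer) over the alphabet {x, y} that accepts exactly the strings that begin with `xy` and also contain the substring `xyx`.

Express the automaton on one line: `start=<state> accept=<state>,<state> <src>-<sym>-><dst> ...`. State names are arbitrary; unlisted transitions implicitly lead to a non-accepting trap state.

start=A accept=E A-x->B A-y->C B-x->C B-y->D C-x->C C-y->C D-x->E D-y->F E-x->E E-y->E F-x->G F-y->F G-x->G G-y->D

Run two small machines in parallel and take their product. The first has 4 states tracking whether the input so far still matches the prefix `xy`; the second has 4 states tracking whether and how much of `xyx` has been seen. A product state is a pair (one from each), accepting exactly when both do. Minimizing collapses redundant product states.
       x  y 
>  A   B  C 
   B   C  D 
   C   C  C 
   D   E  F 
 * E   E  E 
   F   G  F 
   G   G  D 
(> = start, * = accepting)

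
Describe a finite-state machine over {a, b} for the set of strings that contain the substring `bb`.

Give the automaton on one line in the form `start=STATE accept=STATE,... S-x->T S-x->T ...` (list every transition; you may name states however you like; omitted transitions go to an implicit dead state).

States S0..S1 record the length of the longest prefix of `bb` that matches the current input suffix. Reaching S2 means `bb` has been seen, and we stay there forever. Accept from S2.
        a   b  
>  S0   S0  S1 
   S1   S0  S2 
 * S2   S2  S2 
(> = start, * = accepting)

start=S0 accept=S2 S0-a->S0 S0-b->S1 S1-a->S0 S1-b->S2 S2-a->S2 S2-b->S2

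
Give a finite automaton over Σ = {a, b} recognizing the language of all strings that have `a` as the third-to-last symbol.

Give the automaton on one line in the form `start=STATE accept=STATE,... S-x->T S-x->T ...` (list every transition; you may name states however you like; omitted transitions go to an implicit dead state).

Because acceptance depends on a position counted from the end, the machine has to buffer the most recent 3 symbols. Make each state the string of the last up-to-3 symbols read; on input `x` shift the window left and append `x`. Accept when the buffered window has length 3 and begins with `a`.
15 states suffice.
          a    b  
>  q0     q1   q2 
   q1     q3   q4 
   q2     q5   q6 
   q3     q7   q8 
   q4     q9  q10 
   q5    q11  q12 
   q6    q13  q14 
 * q7     q7   q8 
 * q8     q9  q10 
 * q9    q11  q12 
 * q10   q13  q14 
   q11    q7   q8 
   q12    q9  q10 
   q13   q11  q12 
   q14   q13  q14 
(> = start, * = accepting)

start=q0 accept=q7,q8,q9,q10 q0-a->q1 q0-b->q2 q1-a->q3 q1-b->q4 q2-a->q5 q2-b->q6 q3-a->q7 q3-b->q8 q4-a->q9 q4-b->q10 q5-a->q11 q5-b->q12 q6-a->q13 q6-b->q14 q7-a->q7 q7-b->q8 q8-a->q9 q8-b->q10 q9-a->q11 q9-b->q12 q10-a->q13 q10-b->q14 q11-a->q7 q11-b->q8 q12-a->q9 q12-b->q10 q13-a->q11 q13-b->q12 q14-a->q13 q14-b->q14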